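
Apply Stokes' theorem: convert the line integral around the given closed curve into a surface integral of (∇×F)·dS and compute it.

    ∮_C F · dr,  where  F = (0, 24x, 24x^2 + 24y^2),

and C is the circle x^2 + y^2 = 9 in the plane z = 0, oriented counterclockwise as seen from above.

Let S be the flat disk x^2 + y^2 ≤ 9 in the plane z = 0, with upward unit normal n̂ = ẑ. By Stokes' theorem,

    ∮_C F · dr = ∬_S (∇ × F) · n̂ dS = ∬_D (curl F)_z dA,

where D is the disk x^2 + y^2 ≤ 9.

Compute the curl of F = (0, 24x, 24x^2 + 24y^2):
    (∇ × F)_x = ∂F_z/∂y - ∂F_y/∂z = 48y,
    (∇ × F)_y = ∂F_x/∂z - ∂F_z/∂x = -48x,
    (∇ × F)_z = ∂F_y/∂x - ∂F_x/∂y = 24.

On z = 0, (curl F)_z = 24.

Convert to polar (x = r cos θ, y = r sin θ, dA = r dr dθ); the integrand becomes 24, so

    ∬_D (curl F)_z dA = ∫_0^{2π} ∫_0^{3} (24) · r dr dθ.

Inner (r from 0 to 3): 108.
Outer (θ from 0 to 2π): 216π.

Therefore ∮_C F · dr = 216π.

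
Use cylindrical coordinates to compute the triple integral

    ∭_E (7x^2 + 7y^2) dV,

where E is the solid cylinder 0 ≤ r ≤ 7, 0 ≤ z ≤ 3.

In cylindrical coordinates, x = r cos(θ), y = r sin(θ), z = z, and dV = r dr dθ dz.

The integrand becomes 7r^2, so

    ∭_E (7x^2 + 7y^2) dV = ∫_{0}^{2π} ∫_{0}^{7} ∫_{0}^{3} (7r^2) · r dz dr dθ.

Inner (z): 21r^3.
Middle (r from 0 to 7): 50421/4.
Outer (θ): 50421π/2.

Therefore the triple integral equals 50421π/2.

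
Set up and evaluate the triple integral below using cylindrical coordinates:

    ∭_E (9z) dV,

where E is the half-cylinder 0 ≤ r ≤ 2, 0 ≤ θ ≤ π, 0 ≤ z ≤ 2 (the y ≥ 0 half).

In cylindrical coordinates, x = r cos(θ), y = r sin(θ), z = z, and dV = r dr dθ dz.

The integrand becomes 9z, so

    ∭_E (9z) dV = ∫_{0}^{π} ∫_{0}^{2} ∫_{0}^{2} (9z) · r dz dr dθ.

Inner (z): 18r.
Middle (r from 0 to 2): 36.
Outer (θ): 36π.

Therefore the triple integral equals 36π.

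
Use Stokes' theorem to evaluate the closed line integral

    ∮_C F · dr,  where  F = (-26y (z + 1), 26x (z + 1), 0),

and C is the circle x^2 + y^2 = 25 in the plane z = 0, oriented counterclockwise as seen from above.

Let S be the flat disk x^2 + y^2 ≤ 25 in the plane z = 0, with upward unit normal n̂ = ẑ. By Stokes' theorem,

    ∮_C F · dr = ∬_S (∇ × F) · n̂ dS = ∬_D (curl F)_z dA,

where D is the disk x^2 + y^2 ≤ 25.

Compute the curl of F = (-26y (z + 1), 26x (z + 1), 0):
    (∇ × F)_x = ∂F_z/∂y - ∂F_y/∂z = -26x,
    (∇ × F)_y = ∂F_x/∂z - ∂F_z/∂x = -26y,
    (∇ × F)_z = ∂F_y/∂x - ∂F_x/∂y = 52z + 52.

On z = 0, (curl F)_z = 52.

Convert to polar (x = r cos θ, y = r sin θ, dA = r dr dθ); the integrand becomes 52, so

    ∬_D (curl F)_z dA = ∫_0^{2π} ∫_0^{5} (52) · r dr dθ.

Inner (r from 0 to 5): 650.
Outer (θ from 0 to 2π): 1300π.

Therefore ∮_C F · dr = 1300π.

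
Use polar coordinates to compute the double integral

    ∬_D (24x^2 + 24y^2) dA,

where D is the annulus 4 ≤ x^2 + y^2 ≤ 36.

The region D is 2 ≤ r ≤ 6, 0 ≤ θ ≤ 2π in polar coordinates, where x = r cos(θ), y = r sin(θ), and dA = r dr dθ.

Under the substitution, the integrand becomes 24r^2, so

    ∬_D (24x^2 + 24y^2) dA = ∫_{0}^{2π} ∫_{2}^{6} (24r^2) · r dr dθ.

Inner integral (in r): ∫_{2}^{6} (24r^2) · r dr = 7680.

Outer integral (in θ): ∫_{0}^{2π} (7680) dθ = 15360π.

Therefore ∬_D (24x^2 + 24y^2) dA = 15360π.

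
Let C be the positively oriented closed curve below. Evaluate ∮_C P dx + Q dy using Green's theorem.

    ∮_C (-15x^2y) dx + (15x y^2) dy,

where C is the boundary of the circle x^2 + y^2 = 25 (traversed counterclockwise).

Green's theorem converts the closed line integral into a double integral over the enclosed region D:

    ∮_C P dx + Q dy = ∬_D (∂Q/∂x - ∂P/∂y) dA.

Here P = -15x^2y, Q = 15x y^2, so

    ∂Q/∂x = 15y^2,    ∂P/∂y = -15x^2,
    ∂Q/∂x - ∂P/∂y = 15x^2 + 15y^2.

D is the region x^2 + y^2 ≤ 25. Evaluating the double integral:

In polar coordinates (x = r cos θ, y = r sin θ, dA = r dr dθ) the integrand becomes 15r^2, so

    ∬_D (15x^2 + 15y^2) dA = ∫_0^{2π} ∫_0^{5} (15r^2) · r dr dθ.

Inner (r from 0 to 5): 9375/4.
Outer (θ from 0 to 2π): 9375π/2.

Therefore ∮_C P dx + Q dy = 9375π/2.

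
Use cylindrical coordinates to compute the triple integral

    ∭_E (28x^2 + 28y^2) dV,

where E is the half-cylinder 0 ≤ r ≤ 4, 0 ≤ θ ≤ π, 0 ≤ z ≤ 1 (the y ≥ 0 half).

In cylindrical coordinates, x = r cos(θ), y = r sin(θ), z = z, and dV = r dr dθ dz.

The integrand becomes 28r^2, so

    ∭_E (28x^2 + 28y^2) dV = ∫_{0}^{π} ∫_{0}^{4} ∫_{0}^{1} (28r^2) · r dz dr dθ.

Inner (z): 28r^3.
Middle (r from 0 to 4): 1792.
Outer (θ): 1792π.

Therefore the triple integral equals 1792π.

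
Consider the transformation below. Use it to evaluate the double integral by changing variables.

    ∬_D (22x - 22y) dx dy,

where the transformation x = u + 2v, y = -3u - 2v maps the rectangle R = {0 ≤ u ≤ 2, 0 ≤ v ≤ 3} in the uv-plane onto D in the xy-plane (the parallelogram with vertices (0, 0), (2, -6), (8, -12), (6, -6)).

Compute the Jacobian determinant of (x, y) with respect to (u, v):

    ∂(x,y)/∂(u,v) = | 1  2 | = (1)(-2) - (2)(-3) = 4.
                   | -3  -2 |

Its absolute value is |J| = 4 (the area scaling factor).

Substituting x = u + 2v, y = -3u - 2v into the integrand,

    22x - 22y → 88u + 88v,

so the integral becomes

    ∬_R (88u + 88v) · |J| du dv = ∫_0^2 ∫_0^3 (352u + 352v) dv du.

Inner (v): 1056u + 1584.
Outer (u): 5280.

Therefore ∬_D (22x - 22y) dx dy = 5280.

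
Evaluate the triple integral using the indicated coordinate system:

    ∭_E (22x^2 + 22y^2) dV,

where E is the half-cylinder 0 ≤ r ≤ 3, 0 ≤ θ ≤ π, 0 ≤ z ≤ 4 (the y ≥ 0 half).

In cylindrical coordinates, x = r cos(θ), y = r sin(θ), z = z, and dV = r dr dθ dz.

The integrand becomes 22r^2, so

    ∭_E (22x^2 + 22y^2) dV = ∫_{0}^{π} ∫_{0}^{3} ∫_{0}^{4} (22r^2) · r dz dr dθ.

Inner (z): 88r^3.
Middle (r from 0 to 3): 1782.
Outer (θ): 1782π.

Therefore the triple integral equals 1782π.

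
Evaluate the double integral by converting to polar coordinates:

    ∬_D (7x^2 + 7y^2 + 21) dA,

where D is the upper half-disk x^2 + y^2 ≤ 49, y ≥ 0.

The region D is 0 ≤ r ≤ 7, 0 ≤ θ ≤ π in polar coordinates, where x = r cos(θ), y = r sin(θ), and dA = r dr dθ.

Under the substitution, the integrand becomes 7r^2 + 21, so

    ∬_D (7x^2 + 7y^2 + 21) dA = ∫_{0}^{π} ∫_{0}^{7} (7r^2 + 21) · r dr dθ.

Inner integral (in r): ∫_{0}^{7} (7r^2 + 21) · r dr = 18865/4.

Outer integral (in θ): ∫_{0}^{π} (18865/4) dθ = 18865π/4.

Therefore ∬_D (7x^2 + 7y^2 + 21) dA = 18865π/4.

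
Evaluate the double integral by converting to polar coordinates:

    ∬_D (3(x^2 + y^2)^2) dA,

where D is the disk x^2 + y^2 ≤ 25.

The region D is 0 ≤ r ≤ 5, 0 ≤ θ ≤ 2π in polar coordinates, where x = r cos(θ), y = r sin(θ), and dA = r dr dθ.

Under the substitution, the integrand becomes 3r^4, so

    ∬_D (3(x^2 + y^2)^2) dA = ∫_{0}^{2π} ∫_{0}^{5} (3r^4) · r dr dθ.

Inner integral (in r): ∫_{0}^{5} (3r^4) · r dr = 15625/2.

Outer integral (in θ): ∫_{0}^{2π} (15625/2) dθ = 15625π.

Therefore ∬_D (3(x^2 + y^2)^2) dA = 15625π.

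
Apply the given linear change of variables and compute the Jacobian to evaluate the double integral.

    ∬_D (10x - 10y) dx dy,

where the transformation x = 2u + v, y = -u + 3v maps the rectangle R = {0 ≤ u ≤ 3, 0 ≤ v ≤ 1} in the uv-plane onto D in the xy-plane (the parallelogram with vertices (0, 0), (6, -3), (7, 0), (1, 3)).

Compute the Jacobian determinant of (x, y) with respect to (u, v):

    ∂(x,y)/∂(u,v) = | 2  1 | = (2)(3) - (1)(-1) = 7.
                   | -1  3 |

Its absolute value is |J| = 7 (the area scaling factor).

Substituting x = 2u + v, y = -u + 3v into the integrand,

    10x - 10y → 30u - 20v,

so the integral becomes

    ∬_R (30u - 20v) · |J| du dv = ∫_0^3 ∫_0^1 (210u - 140v) dv du.

Inner (v): 210u - 70.
Outer (u): 735.

Therefore ∬_D (10x - 10y) dx dy = 735.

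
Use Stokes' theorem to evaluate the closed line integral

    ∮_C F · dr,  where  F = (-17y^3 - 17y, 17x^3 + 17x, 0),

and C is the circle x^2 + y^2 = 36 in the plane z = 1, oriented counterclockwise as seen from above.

Let S be the flat disk x^2 + y^2 ≤ 36 in the plane z = 1, with upward unit normal n̂ = ẑ. By Stokes' theorem,

    ∮_C F · dr = ∬_S (∇ × F) · n̂ dS = ∬_D (curl F)_z dA,

where D is the disk x^2 + y^2 ≤ 36.

Compute the curl of F = (-17y^3 - 17y, 17x^3 + 17x, 0):
    (∇ × F)_x = ∂F_z/∂y - ∂F_y/∂z = 0,
    (∇ × F)_y = ∂F_x/∂z - ∂F_z/∂x = 0,
    (∇ × F)_z = ∂F_y/∂x - ∂F_x/∂y = 51x^2 + 51y^2 + 34.

On z = 1, (curl F)_z = 51x^2 + 51y^2 + 34.

Convert to polar (x = r cos θ, y = r sin θ, dA = r dr dθ); the integrand becomes 51r^2 + 34, so

    ∬_D (curl F)_z dA = ∫_0^{2π} ∫_0^{6} (51r^2 + 34) · r dr dθ.

Inner (r from 0 to 6): 17136.
Outer (θ from 0 to 2π): 34272π.

Therefore ∮_C F · dr = 34272π.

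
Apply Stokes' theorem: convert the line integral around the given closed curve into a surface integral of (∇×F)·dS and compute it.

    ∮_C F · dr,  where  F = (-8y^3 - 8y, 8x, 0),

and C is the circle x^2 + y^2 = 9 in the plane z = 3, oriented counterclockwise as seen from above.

Let S be the flat disk x^2 + y^2 ≤ 9 in the plane z = 3, with upward unit normal n̂ = ẑ. By Stokes' theorem,

    ∮_C F · dr = ∬_S (∇ × F) · n̂ dS = ∬_D (curl F)_z dA,

where D is the disk x^2 + y^2 ≤ 9.

Compute the curl of F = (-8y^3 - 8y, 8x, 0):
    (∇ × F)_x = ∂F_z/∂y - ∂F_y/∂z = 0,
    (∇ × F)_y = ∂F_x/∂z - ∂F_z/∂x = 0,
    (∇ × F)_z = ∂F_y/∂x - ∂F_x/∂y = 24y^2 + 16.

On z = 3, (curl F)_z = 24y^2 + 16.

Convert to polar (x = r cos θ, y = r sin θ, dA = r dr dθ); the integrand becomes 24r^2sin(θ)^2 + 16, so

    ∬_D (curl F)_z dA = ∫_0^{2π} ∫_0^{3} (24r^2sin(θ)^2 + 16) · r dr dθ.

Inner (r from 0 to 3): 486sin(θ)^2 + 72.
Outer (θ from 0 to 2π): 630π.

Therefore ∮_C F · dr = 630π.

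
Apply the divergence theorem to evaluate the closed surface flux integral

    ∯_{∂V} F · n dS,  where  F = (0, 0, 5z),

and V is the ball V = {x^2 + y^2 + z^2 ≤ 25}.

By the divergence theorem,

    ∯_{∂V} F · n dS = ∭_V (∇ · F) dV.

Compute the divergence:
    ∇ · F = ∂F_x/∂x + ∂F_y/∂y + ∂F_z/∂z = 0 + 0 + 5 = 5.

In spherical coordinates, x = ρ sin(φ) cos(θ), y = ρ sin(φ) sin(θ), z = ρ cos(φ), dV = ρ^2 sin(φ) dρ dφ dθ, with 0 ≤ ρ ≤ 5, 0 ≤ φ ≤ π, 0 ≤ θ ≤ 2π.

The integrand, after substitution and multiplying by the volume element, becomes (5) · ρ^2 sin(φ), so

    ∭_V (∇·F) dV = ∫_0^{2π} ∫_0^{π} ∫_0^{5} (5) · ρ^2 sin(φ) dρ dφ dθ.

Inner (ρ from 0 to 5): 625sin(φ)/3.
Middle (φ from 0 to π): 1250/3.
Outer (θ from 0 to 2π): 2500π/3.

Therefore ∯_{∂V} F · n dS = 2500π/3.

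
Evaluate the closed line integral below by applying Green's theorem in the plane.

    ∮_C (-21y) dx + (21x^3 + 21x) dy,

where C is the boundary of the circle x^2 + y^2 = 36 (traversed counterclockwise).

Green's theorem converts the closed line integral into a double integral over the enclosed region D:

    ∮_C P dx + Q dy = ∬_D (∂Q/∂x - ∂P/∂y) dA.

Here P = -21y, Q = 21x^3 + 21x, so

    ∂Q/∂x = 63x^2 + 21,    ∂P/∂y = -21,
    ∂Q/∂x - ∂P/∂y = 63x^2 + 42.

D is the region x^2 + y^2 ≤ 36. Evaluating the double integral:

In polar coordinates (x = r cos θ, y = r sin θ, dA = r dr dθ) the integrand becomes 63r^2cos(θ)^2 + 42, so

    ∬_D (63x^2 + 42) dA = ∫_0^{2π} ∫_0^{6} (63r^2cos(θ)^2 + 42) · r dr dθ.

Inner (r from 0 to 6): 20412cos(θ)^2 + 756.
Outer (θ from 0 to 2π): 21924π.

Therefore ∮_C P dx + Q dy = 21924π.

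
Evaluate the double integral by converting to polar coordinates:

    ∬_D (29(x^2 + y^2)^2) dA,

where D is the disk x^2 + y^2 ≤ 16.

The region D is 0 ≤ r ≤ 4, 0 ≤ θ ≤ 2π in polar coordinates, where x = r cos(θ), y = r sin(θ), and dA = r dr dθ.

Under the substitution, the integrand becomes 29r^4, so

    ∬_D (29(x^2 + y^2)^2) dA = ∫_{0}^{2π} ∫_{0}^{4} (29r^4) · r dr dθ.

Inner integral (in r): ∫_{0}^{4} (29r^4) · r dr = 59392/3.

Outer integral (in θ): ∫_{0}^{2π} (59392/3) dθ = 118784π/3.

Therefore ∬_D (29(x^2 + y^2)^2) dA = 118784π/3.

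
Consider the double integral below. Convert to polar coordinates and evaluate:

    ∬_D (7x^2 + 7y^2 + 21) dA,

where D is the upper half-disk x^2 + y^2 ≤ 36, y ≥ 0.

The region D is 0 ≤ r ≤ 6, 0 ≤ θ ≤ π in polar coordinates, where x = r cos(θ), y = r sin(θ), and dA = r dr dθ.

Under the substitution, the integrand becomes 7r^2 + 21, so

    ∬_D (7x^2 + 7y^2 + 21) dA = ∫_{0}^{π} ∫_{0}^{6} (7r^2 + 21) · r dr dθ.

Inner integral (in r): ∫_{0}^{6} (7r^2 + 21) · r dr = 2646.

Outer integral (in θ): ∫_{0}^{π} (2646) dθ = 2646π.

Therefore ∬_D (7x^2 + 7y^2 + 21) dA = 2646π.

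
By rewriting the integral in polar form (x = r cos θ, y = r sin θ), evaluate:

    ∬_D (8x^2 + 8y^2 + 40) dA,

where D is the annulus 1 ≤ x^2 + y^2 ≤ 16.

The region D is 1 ≤ r ≤ 4, 0 ≤ θ ≤ 2π in polar coordinates, where x = r cos(θ), y = r sin(θ), and dA = r dr dθ.

Under the substitution, the integrand becomes 8r^2 + 40, so

    ∬_D (8x^2 + 8y^2 + 40) dA = ∫_{0}^{2π} ∫_{1}^{4} (8r^2 + 40) · r dr dθ.

Inner integral (in r): ∫_{1}^{4} (8r^2 + 40) · r dr = 810.

Outer integral (in θ): ∫_{0}^{2π} (810) dθ = 1620π.

Therefore ∬_D (8x^2 + 8y^2 + 40) dA = 1620π.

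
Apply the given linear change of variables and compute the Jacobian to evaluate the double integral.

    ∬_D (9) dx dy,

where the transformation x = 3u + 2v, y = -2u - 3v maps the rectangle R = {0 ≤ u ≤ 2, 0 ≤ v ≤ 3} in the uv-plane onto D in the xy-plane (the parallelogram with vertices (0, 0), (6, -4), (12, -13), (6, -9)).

Compute the Jacobian determinant of (x, y) with respect to (u, v):

    ∂(x,y)/∂(u,v) = | 3  2 | = (3)(-3) - (2)(-2) = -5.
                   | -2  -3 |

Its absolute value is |J| = 5 (the area scaling factor).

Substituting x = 3u + 2v, y = -2u - 3v into the integrand,

    9 → 9,

so the integral becomes

    ∬_R (9) · |J| du dv = ∫_0^2 ∫_0^3 (45) dv du.

Inner (v): 135.
Outer (u): 270.

Therefore ∬_D (9) dx dy = 270.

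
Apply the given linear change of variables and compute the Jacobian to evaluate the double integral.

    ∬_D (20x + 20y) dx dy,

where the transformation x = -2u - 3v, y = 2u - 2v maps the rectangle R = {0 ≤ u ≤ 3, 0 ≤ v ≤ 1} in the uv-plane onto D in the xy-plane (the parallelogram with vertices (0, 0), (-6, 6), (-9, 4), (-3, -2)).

Compute the Jacobian determinant of (x, y) with respect to (u, v):

    ∂(x,y)/∂(u,v) = | -2  -3 | = (-2)(-2) - (-3)(2) = 10.
                   | 2  -2 |

Its absolute value is |J| = 10 (the area scaling factor).

Substituting x = -2u - 3v, y = 2u - 2v into the integrand,

    20x + 20y → -100v,

so the integral becomes

    ∬_R (-100v) · |J| du dv = ∫_0^3 ∫_0^1 (-1000v) dv du.

Inner (v): -500.
Outer (u): -1500.

Therefore ∬_D (20x + 20y) dx dy = -1500.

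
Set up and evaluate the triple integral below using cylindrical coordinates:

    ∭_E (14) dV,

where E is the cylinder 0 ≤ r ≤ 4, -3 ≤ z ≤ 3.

In cylindrical coordinates, x = r cos(θ), y = r sin(θ), z = z, and dV = r dr dθ dz.

The integrand becomes 14, so

    ∭_E (14) dV = ∫_{0}^{2π} ∫_{0}^{4} ∫_{-3}^{3} (14) · r dz dr dθ.

Inner (z): 84r.
Middle (r from 0 to 4): 672.
Outer (θ): 1344π.

Therefore the triple integral equals 1344π.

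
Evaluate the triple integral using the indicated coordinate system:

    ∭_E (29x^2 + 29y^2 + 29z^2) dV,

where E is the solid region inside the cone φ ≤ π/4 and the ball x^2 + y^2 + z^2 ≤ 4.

In spherical coordinates, x = ρ sin(φ) cos(θ), y = ρ sin(φ) sin(θ), z = ρ cos(φ), and dV = ρ^2 sin(φ) dρ dφ dθ.

The integrand becomes 29ρ^2, so

    ∭_E (29x^2 + 29y^2 + 29z^2) dV = ∫_{0}^{2π} ∫_{0}^{π/4} ∫_{0}^{2} (29ρ^2) · ρ^2 sin(φ) dρ dφ dθ.

Inner (ρ): 928sin(φ)/5.
Middle (φ): 928/5 - 464sqrt(2)/5.
Outer (θ): 928π (2 - sqrt(2))/5.

Therefore the triple integral equals 928π (2 - sqrt(2))/5.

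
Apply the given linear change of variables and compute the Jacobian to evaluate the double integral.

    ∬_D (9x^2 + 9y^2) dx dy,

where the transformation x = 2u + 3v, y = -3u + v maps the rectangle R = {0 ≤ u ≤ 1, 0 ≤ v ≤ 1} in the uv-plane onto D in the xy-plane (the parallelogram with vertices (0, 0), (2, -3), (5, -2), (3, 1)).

Compute the Jacobian determinant of (x, y) with respect to (u, v):

    ∂(x,y)/∂(u,v) = | 2  3 | = (2)(1) - (3)(-3) = 11.
                   | -3  1 |

Its absolute value is |J| = 11 (the area scaling factor).

Substituting x = 2u + 3v, y = -3u + v into the integrand,

    9x^2 + 9y^2 → 117u^2 + 54u v + 90v^2,

so the integral becomes

    ∬_R (117u^2 + 54u v + 90v^2) · |J| du dv = ∫_0^1 ∫_0^1 (1287u^2 + 594u v + 990v^2) dv du.

Inner (v): 1287u^2 + 297u + 330.
Outer (u): 1815/2.

Therefore ∬_D (9x^2 + 9y^2) dx dy = 1815/2.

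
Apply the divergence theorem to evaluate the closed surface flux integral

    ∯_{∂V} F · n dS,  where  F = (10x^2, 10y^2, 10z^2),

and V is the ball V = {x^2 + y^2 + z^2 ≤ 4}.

By the divergence theorem,

    ∯_{∂V} F · n dS = ∭_V (∇ · F) dV.

Compute the divergence:
    ∇ · F = ∂F_x/∂x + ∂F_y/∂y + ∂F_z/∂z = 20x + 20y + 20z.

In spherical coordinates, x = ρ sin(φ) cos(θ), y = ρ sin(φ) sin(θ), z = ρ cos(φ), dV = ρ^2 sin(φ) dρ dφ dθ, with 0 ≤ ρ ≤ 2, 0 ≤ φ ≤ π, 0 ≤ θ ≤ 2π.

The integrand, after substitution and multiplying by the volume element, becomes (20ρ (sqrt(2)sin(φ)sin(θ + π/4) + cos(φ))) · ρ^2 sin(φ), so

    ∭_V (∇·F) dV = ∫_0^{2π} ∫_0^{π} ∫_0^{2} (20ρ (sqrt(2)sin(φ)sin(θ + π/4) + cos(φ))) · ρ^2 sin(φ) dρ dφ dθ.

Inner (ρ from 0 to 2): 80(sqrt(2)sin(φ)sin(θ + π/4) + cos(φ))sin(φ).
Middle (φ from 0 to π): 40sqrt(2)π sin(θ + π/4).
Outer (θ from 0 to 2π): 0.

Therefore ∯_{∂V} F · n dS = 0.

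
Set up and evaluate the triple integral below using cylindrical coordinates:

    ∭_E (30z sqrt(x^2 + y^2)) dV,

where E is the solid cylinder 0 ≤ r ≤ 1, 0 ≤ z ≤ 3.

In cylindrical coordinates, x = r cos(θ), y = r sin(θ), z = z, and dV = r dr dθ dz.

The integrand becomes 30r z, so

    ∭_E (30z sqrt(x^2 + y^2)) dV = ∫_{0}^{2π} ∫_{0}^{1} ∫_{0}^{3} (30r z) · r dz dr dθ.

Inner (z): 135r^2.
Middle (r from 0 to 1): 45.
Outer (θ): 90π.

Therefore the triple integral equals 90π.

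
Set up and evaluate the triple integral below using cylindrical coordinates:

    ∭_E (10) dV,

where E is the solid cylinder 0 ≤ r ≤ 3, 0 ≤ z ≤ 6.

In cylindrical coordinates, x = r cos(θ), y = r sin(θ), z = z, and dV = r dr dθ dz.

The integrand becomes 10, so

    ∭_E (10) dV = ∫_{0}^{2π} ∫_{0}^{3} ∫_{0}^{6} (10) · r dz dr dθ.

Inner (z): 60r.
Middle (r from 0 to 3): 270.
Outer (θ): 540π.

Therefore the triple integral equals 540π.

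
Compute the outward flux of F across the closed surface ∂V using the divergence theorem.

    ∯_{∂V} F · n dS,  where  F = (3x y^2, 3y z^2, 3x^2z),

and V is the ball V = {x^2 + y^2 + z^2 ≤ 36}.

By the divergence theorem,

    ∯_{∂V} F · n dS = ∭_V (∇ · F) dV.

Compute the divergence:
    ∇ · F = ∂F_x/∂x + ∂F_y/∂y + ∂F_z/∂z = 3y^2 + 3z^2 + 3x^2 = 3x^2 + 3y^2 + 3z^2.

In spherical coordinates, x = ρ sin(φ) cos(θ), y = ρ sin(φ) sin(θ), z = ρ cos(φ), dV = ρ^2 sin(φ) dρ dφ dθ, with 0 ≤ ρ ≤ 6, 0 ≤ φ ≤ π, 0 ≤ θ ≤ 2π.

The integrand, after substitution and multiplying by the volume element, becomes (3ρ^2) · ρ^2 sin(φ), so

    ∭_V (∇·F) dV = ∫_0^{2π} ∫_0^{π} ∫_0^{6} (3ρ^2) · ρ^2 sin(φ) dρ dφ dθ.

Inner (ρ from 0 to 6): 23328sin(φ)/5.
Middle (φ from 0 to π): 46656/5.
Outer (θ from 0 to 2π): 93312π/5.

Therefore ∯_{∂V} F · n dS = 93312π/5.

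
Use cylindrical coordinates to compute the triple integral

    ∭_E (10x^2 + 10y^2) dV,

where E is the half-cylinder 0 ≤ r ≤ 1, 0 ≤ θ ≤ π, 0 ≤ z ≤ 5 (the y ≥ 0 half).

In cylindrical coordinates, x = r cos(θ), y = r sin(θ), z = z, and dV = r dr dθ dz.

The integrand becomes 10r^2, so

    ∭_E (10x^2 + 10y^2) dV = ∫_{0}^{π} ∫_{0}^{1} ∫_{0}^{5} (10r^2) · r dz dr dθ.

Inner (z): 50r^3.
Middle (r from 0 to 1): 25/2.
Outer (θ): 25π/2.

Therefore the triple integral equals 25π/2.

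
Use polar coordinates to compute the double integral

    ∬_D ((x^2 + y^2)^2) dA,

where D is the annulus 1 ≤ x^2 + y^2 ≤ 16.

The region D is 1 ≤ r ≤ 4, 0 ≤ θ ≤ 2π in polar coordinates, where x = r cos(θ), y = r sin(θ), and dA = r dr dθ.

Under the substitution, the integrand becomes r^4, so

    ∬_D ((x^2 + y^2)^2) dA = ∫_{0}^{2π} ∫_{1}^{4} (r^4) · r dr dθ.

Inner integral (in r): ∫_{1}^{4} (r^4) · r dr = 1365/2.

Outer integral (in θ): ∫_{0}^{2π} (1365/2) dθ = 1365π.

Therefore ∬_D ((x^2 + y^2)^2) dA = 1365π.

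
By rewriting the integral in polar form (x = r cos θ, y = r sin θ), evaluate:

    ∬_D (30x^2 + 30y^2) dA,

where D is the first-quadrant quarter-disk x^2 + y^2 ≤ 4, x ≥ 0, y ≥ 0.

The region D is 0 ≤ r ≤ 2, 0 ≤ θ ≤ π/2 in polar coordinates, where x = r cos(θ), y = r sin(θ), and dA = r dr dθ.

Under the substitution, the integrand becomes 30r^2, so

    ∬_D (30x^2 + 30y^2) dA = ∫_{0}^{π/2} ∫_{0}^{2} (30r^2) · r dr dθ.

Inner integral (in r): ∫_{0}^{2} (30r^2) · r dr = 120.

Outer integral (in θ): ∫_{0}^{π/2} (120) dθ = 60π.

Therefore ∬_D (30x^2 + 30y^2) dA = 60π.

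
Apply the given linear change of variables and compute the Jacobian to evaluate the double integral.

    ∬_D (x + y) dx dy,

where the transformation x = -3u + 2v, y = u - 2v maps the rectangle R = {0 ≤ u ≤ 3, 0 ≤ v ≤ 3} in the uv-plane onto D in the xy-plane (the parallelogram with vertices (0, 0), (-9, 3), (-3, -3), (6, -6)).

Compute the Jacobian determinant of (x, y) with respect to (u, v):

    ∂(x,y)/∂(u,v) = | -3  2 | = (-3)(-2) - (2)(1) = 4.
                   | 1  -2 |

Its absolute value is |J| = 4 (the area scaling factor).

Substituting x = -3u + 2v, y = u - 2v into the integrand,

    x + y → -2u,

so the integral becomes

    ∬_R (-2u) · |J| du dv = ∫_0^3 ∫_0^3 (-8u) dv du.

Inner (v): -24u.
Outer (u): -108.

Therefore ∬_D (x + y) dx dy = -108.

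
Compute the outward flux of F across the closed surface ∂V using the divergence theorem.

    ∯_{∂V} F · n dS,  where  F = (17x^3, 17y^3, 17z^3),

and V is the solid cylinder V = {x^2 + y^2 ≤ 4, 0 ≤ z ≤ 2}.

By the divergence theorem,

    ∯_{∂V} F · n dS = ∭_V (∇ · F) dV.

Compute the divergence:
    ∇ · F = ∂F_x/∂x + ∂F_y/∂y + ∂F_z/∂z = 51x^2 + 51y^2 + 51z^2.

In cylindrical coordinates, x = r cos(θ), y = r sin(θ), z = z, dV = r dr dθ dz, with 0 ≤ r ≤ 2, 0 ≤ θ ≤ 2π, 0 ≤ z ≤ 2.

The integrand, after substitution and multiplying by the volume element, becomes (51r^2 + 51z^2) · r, so

    ∭_V (∇·F) dV = ∫_0^{2π} ∫_0^{2} ∫_0^{2} (51r^2 + 51z^2) · r dz dr dθ.

Inner (z from 0 to 2): 102r^3 + 136r.
Middle (r from 0 to 2): 680.
Outer (θ from 0 to 2π): 1360π.

Therefore ∯_{∂V} F · n dS = 1360π.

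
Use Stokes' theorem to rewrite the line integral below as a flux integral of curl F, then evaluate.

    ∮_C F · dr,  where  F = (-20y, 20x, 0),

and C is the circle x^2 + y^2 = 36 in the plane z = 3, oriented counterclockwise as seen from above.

Let S be the flat disk x^2 + y^2 ≤ 36 in the plane z = 3, with upward unit normal n̂ = ẑ. By Stokes' theorem,

    ∮_C F · dr = ∬_S (∇ × F) · n̂ dS = ∬_D (curl F)_z dA,

where D is the disk x^2 + y^2 ≤ 36.

Compute the curl of F = (-20y, 20x, 0):
    (∇ × F)_x = ∂F_z/∂y - ∂F_y/∂z = 0,
    (∇ × F)_y = ∂F_x/∂z - ∂F_z/∂x = 0,
    (∇ × F)_z = ∂F_y/∂x - ∂F_x/∂y = 40.

On z = 3, (curl F)_z = 40.

Convert to polar (x = r cos θ, y = r sin θ, dA = r dr dθ); the integrand becomes 40, so

    ∬_D (curl F)_z dA = ∫_0^{2π} ∫_0^{6} (40) · r dr dθ.

Inner (r from 0 to 6): 720.
Outer (θ from 0 to 2π): 1440π.

Therefore ∮_C F · dr = 1440π.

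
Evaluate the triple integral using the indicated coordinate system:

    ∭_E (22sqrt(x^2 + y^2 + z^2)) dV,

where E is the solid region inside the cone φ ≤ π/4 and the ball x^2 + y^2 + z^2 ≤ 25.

In spherical coordinates, x = ρ sin(φ) cos(θ), y = ρ sin(φ) sin(θ), z = ρ cos(φ), and dV = ρ^2 sin(φ) dρ dφ dθ.

The integrand becomes 22ρ, so

    ∭_E (22sqrt(x^2 + y^2 + z^2)) dV = ∫_{0}^{2π} ∫_{0}^{π/4} ∫_{0}^{5} (22ρ) · ρ^2 sin(φ) dρ dφ dθ.

Inner (ρ): 6875sin(φ)/2.
Middle (φ): 6875/2 - 6875sqrt(2)/4.
Outer (θ): 6875π (2 - sqrt(2))/2.

Therefore the triple integral equals 6875π (2 - sqrt(2))/2.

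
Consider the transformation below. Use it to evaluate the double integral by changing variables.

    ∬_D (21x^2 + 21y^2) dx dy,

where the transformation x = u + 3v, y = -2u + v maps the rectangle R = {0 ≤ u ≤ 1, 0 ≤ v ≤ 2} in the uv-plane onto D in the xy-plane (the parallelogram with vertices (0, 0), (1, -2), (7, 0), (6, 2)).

Compute the Jacobian determinant of (x, y) with respect to (u, v):

    ∂(x,y)/∂(u,v) = | 1  3 | = (1)(1) - (3)(-2) = 7.
                   | -2  1 |

Its absolute value is |J| = 7 (the area scaling factor).

Substituting x = u + 3v, y = -2u + v into the integrand,

    21x^2 + 21y^2 → 105u^2 + 42u v + 210v^2,

so the integral becomes

    ∬_R (105u^2 + 42u v + 210v^2) · |J| du dv = ∫_0^1 ∫_0^2 (735u^2 + 294u v + 1470v^2) dv du.

Inner (v): 1470u^2 + 588u + 3920.
Outer (u): 4704.

Therefore ∬_D (21x^2 + 21y^2) dx dy = 4704.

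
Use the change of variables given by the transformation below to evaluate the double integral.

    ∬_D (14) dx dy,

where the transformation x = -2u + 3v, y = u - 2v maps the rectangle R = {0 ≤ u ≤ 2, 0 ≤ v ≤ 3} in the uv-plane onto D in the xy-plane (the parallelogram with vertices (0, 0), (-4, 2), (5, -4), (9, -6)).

Compute the Jacobian determinant of (x, y) with respect to (u, v):

    ∂(x,y)/∂(u,v) = | -2  3 | = (-2)(-2) - (3)(1) = 1.
                   | 1  -2 |

Its absolute value is |J| = 1 (the area scaling factor).

Substituting x = -2u + 3v, y = u - 2v into the integrand,

    14 → 14,

so the integral becomes

    ∬_R (14) · |J| du dv = ∫_0^2 ∫_0^3 (14) dv du.

Inner (v): 42.
Outer (u): 84.

Therefore ∬_D (14) dx dy = 84.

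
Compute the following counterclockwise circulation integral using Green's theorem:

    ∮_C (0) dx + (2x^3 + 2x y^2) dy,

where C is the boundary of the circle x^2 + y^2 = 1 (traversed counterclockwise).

Green's theorem converts the closed line integral into a double integral over the enclosed region D:

    ∮_C P dx + Q dy = ∬_D (∂Q/∂x - ∂P/∂y) dA.

Here P = 0, Q = 2x^3 + 2x y^2, so

    ∂Q/∂x = 6x^2 + 2y^2,    ∂P/∂y = 0,
    ∂Q/∂x - ∂P/∂y = 6x^2 + 2y^2.

D is the region x^2 + y^2 ≤ 1. Evaluating the double integral:

In polar coordinates (x = r cos θ, y = r sin θ, dA = r dr dθ) the integrand becomes 2r^2(cos(2θ) + 2), so

    ∬_D (6x^2 + 2y^2) dA = ∫_0^{2π} ∫_0^{1} (2r^2(cos(2θ) + 2)) · r dr dθ.

Inner (r from 0 to 1): cos(θ)^2 + 1/2.
Outer (θ from 0 to 2π): 2π.

Therefore ∮_C P dx + Q dy = 2π.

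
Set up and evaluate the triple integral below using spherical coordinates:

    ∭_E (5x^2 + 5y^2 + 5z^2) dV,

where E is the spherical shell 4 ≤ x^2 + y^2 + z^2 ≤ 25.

In spherical coordinates, x = ρ sin(φ) cos(θ), y = ρ sin(φ) sin(θ), z = ρ cos(φ), and dV = ρ^2 sin(φ) dρ dφ dθ.

The integrand becomes 5ρ^2, so

    ∭_E (5x^2 + 5y^2 + 5z^2) dV = ∫_{0}^{2π} ∫_{0}^{π} ∫_{2}^{5} (5ρ^2) · ρ^2 sin(φ) dρ dφ dθ.

Inner (ρ): 3093sin(φ).
Middle (φ): 6186.
Outer (θ): 12372π.

Therefore the triple integral equals 12372π.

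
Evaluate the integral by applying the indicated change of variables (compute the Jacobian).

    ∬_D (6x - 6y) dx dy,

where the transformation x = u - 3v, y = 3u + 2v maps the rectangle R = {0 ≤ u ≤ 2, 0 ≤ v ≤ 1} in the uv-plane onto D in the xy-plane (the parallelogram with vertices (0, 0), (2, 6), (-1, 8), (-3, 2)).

Compute the Jacobian determinant of (x, y) with respect to (u, v):

    ∂(x,y)/∂(u,v) = | 1  -3 | = (1)(2) - (-3)(3) = 11.
                   | 3  2 |

Its absolute value is |J| = 11 (the area scaling factor).

Substituting x = u - 3v, y = 3u + 2v into the integrand,

    6x - 6y → -12u - 30v,

so the integral becomes

    ∬_R (-12u - 30v) · |J| du dv = ∫_0^2 ∫_0^1 (-132u - 330v) dv du.

Inner (v): -132u - 165.
Outer (u): -594.

Therefore ∬_D (6x - 6y) dx dy = -594.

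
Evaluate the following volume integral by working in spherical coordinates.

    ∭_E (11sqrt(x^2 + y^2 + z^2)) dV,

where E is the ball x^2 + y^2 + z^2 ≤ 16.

In spherical coordinates, x = ρ sin(φ) cos(θ), y = ρ sin(φ) sin(θ), z = ρ cos(φ), and dV = ρ^2 sin(φ) dρ dφ dθ.

The integrand becomes 11ρ, so

    ∭_E (11sqrt(x^2 + y^2 + z^2)) dV = ∫_{0}^{2π} ∫_{0}^{π} ∫_{0}^{4} (11ρ) · ρ^2 sin(φ) dρ dφ dθ.

Inner (ρ): 704sin(φ).
Middle (φ): 1408.
Outer (θ): 2816π.

Therefore the triple integral equals 2816π.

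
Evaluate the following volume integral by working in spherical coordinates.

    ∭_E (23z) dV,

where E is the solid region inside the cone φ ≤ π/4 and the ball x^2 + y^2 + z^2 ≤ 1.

In spherical coordinates, x = ρ sin(φ) cos(θ), y = ρ sin(φ) sin(θ), z = ρ cos(φ), and dV = ρ^2 sin(φ) dρ dφ dθ.

The integrand becomes 23ρ cos(φ), so

    ∭_E (23z) dV = ∫_{0}^{2π} ∫_{0}^{π/4} ∫_{0}^{1} (23ρ cos(φ)) · ρ^2 sin(φ) dρ dφ dθ.

Inner (ρ): 23sin(2φ)/8.
Middle (φ): 23/16.
Outer (θ): 23π/8.

Therefore the triple integral equals 23π/8.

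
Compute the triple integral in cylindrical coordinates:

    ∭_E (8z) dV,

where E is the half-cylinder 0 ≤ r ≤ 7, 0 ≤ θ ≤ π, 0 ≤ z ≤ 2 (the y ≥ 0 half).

In cylindrical coordinates, x = r cos(θ), y = r sin(θ), z = z, and dV = r dr dθ dz.

The integrand becomes 8z, so

    ∭_E (8z) dV = ∫_{0}^{π} ∫_{0}^{7} ∫_{0}^{2} (8z) · r dz dr dθ.

Inner (z): 16r.
Middle (r from 0 to 7): 392.
Outer (θ): 392π.

Therefore the triple integral equals 392π.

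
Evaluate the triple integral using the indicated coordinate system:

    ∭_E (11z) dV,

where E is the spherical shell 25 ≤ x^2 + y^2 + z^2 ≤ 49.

In spherical coordinates, x = ρ sin(φ) cos(θ), y = ρ sin(φ) sin(θ), z = ρ cos(φ), and dV = ρ^2 sin(φ) dρ dφ dθ.

The integrand becomes 11ρ cos(φ), so

    ∭_E (11z) dV = ∫_{0}^{2π} ∫_{0}^{π} ∫_{5}^{7} (11ρ cos(φ)) · ρ^2 sin(φ) dρ dφ dθ.

Inner (ρ): 2442sin(2φ).
Middle (φ): 0.
Outer (θ): 0.

Therefore the triple integral equals 0.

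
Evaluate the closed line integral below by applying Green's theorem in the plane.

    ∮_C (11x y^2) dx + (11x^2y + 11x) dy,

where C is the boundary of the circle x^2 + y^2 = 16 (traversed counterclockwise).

Green's theorem converts the closed line integral into a double integral over the enclosed region D:

    ∮_C P dx + Q dy = ∬_D (∂Q/∂x - ∂P/∂y) dA.

Here P = 11x y^2, Q = 11x^2y + 11x, so

    ∂Q/∂x = 22x y + 11,    ∂P/∂y = 22x y,
    ∂Q/∂x - ∂P/∂y = 11.

D is the region x^2 + y^2 ≤ 16. Evaluating the double integral:

In polar coordinates (x = r cos θ, y = r sin θ, dA = r dr dθ) the integrand becomes 11, so

    ∬_D (11) dA = ∫_0^{2π} ∫_0^{4} (11) · r dr dθ.

Inner (r from 0 to 4): 88.
Outer (θ from 0 to 2π): 176π.

Therefore ∮_C P dx + Q dy = 176π.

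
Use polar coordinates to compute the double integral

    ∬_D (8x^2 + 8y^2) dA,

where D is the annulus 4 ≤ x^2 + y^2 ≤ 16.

The region D is 2 ≤ r ≤ 4, 0 ≤ θ ≤ 2π in polar coordinates, where x = r cos(θ), y = r sin(θ), and dA = r dr dθ.

Under the substitution, the integrand becomes 8r^2, so

    ∬_D (8x^2 + 8y^2) dA = ∫_{0}^{2π} ∫_{2}^{4} (8r^2) · r dr dθ.

Inner integral (in r): ∫_{2}^{4} (8r^2) · r dr = 480.

Outer integral (in θ): ∫_{0}^{2π} (480) dθ = 960π.

Therefore ∬_D (8x^2 + 8y^2) dA = 960π.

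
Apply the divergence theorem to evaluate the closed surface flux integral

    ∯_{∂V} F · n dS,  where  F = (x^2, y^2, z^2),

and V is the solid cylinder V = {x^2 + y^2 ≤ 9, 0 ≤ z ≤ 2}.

By the divergence theorem,

    ∯_{∂V} F · n dS = ∭_V (∇ · F) dV.

Compute the divergence:
    ∇ · F = ∂F_x/∂x + ∂F_y/∂y + ∂F_z/∂z = 2x + 2y + 2z.

In cylindrical coordinates, x = r cos(θ), y = r sin(θ), z = z, dV = r dr dθ dz, with 0 ≤ r ≤ 3, 0 ≤ θ ≤ 2π, 0 ≤ z ≤ 2.

The integrand, after substitution and multiplying by the volume element, becomes (2sqrt(2)r sin(θ + π/4) + 2z) · r, so

    ∭_V (∇·F) dV = ∫_0^{2π} ∫_0^{3} ∫_0^{2} (2sqrt(2)r sin(θ + π/4) + 2z) · r dz dr dθ.

Inner (z from 0 to 2): 4r (sqrt(2)r sin(θ + π/4) + 1).
Middle (r from 0 to 3): 36sqrt(2)sin(θ + π/4) + 18.
Outer (θ from 0 to 2π): 36π.

Therefore ∯_{∂V} F · n dS = 36π.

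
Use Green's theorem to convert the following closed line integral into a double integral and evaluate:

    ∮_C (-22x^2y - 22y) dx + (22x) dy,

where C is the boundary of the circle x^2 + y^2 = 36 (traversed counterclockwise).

Green's theorem converts the closed line integral into a double integral over the enclosed region D:

    ∮_C P dx + Q dy = ∬_D (∂Q/∂x - ∂P/∂y) dA.

Here P = -22x^2y - 22y, Q = 22x, so

    ∂Q/∂x = 22,    ∂P/∂y = -22x^2 - 22,
    ∂Q/∂x - ∂P/∂y = 22x^2 + 44.

D is the region x^2 + y^2 ≤ 36. Evaluating the double integral:

In polar coordinates (x = r cos θ, y = r sin θ, dA = r dr dθ) the integrand becomes 22r^2cos(θ)^2 + 44, so

    ∬_D (22x^2 + 44) dA = ∫_0^{2π} ∫_0^{6} (22r^2cos(θ)^2 + 44) · r dr dθ.

Inner (r from 0 to 6): 7128cos(θ)^2 + 792.
Outer (θ from 0 to 2π): 8712π.

Therefore ∮_C P dx + Q dy = 8712π.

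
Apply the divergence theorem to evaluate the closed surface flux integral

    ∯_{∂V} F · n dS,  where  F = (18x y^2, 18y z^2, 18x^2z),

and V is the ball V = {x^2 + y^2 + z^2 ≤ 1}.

By the divergence theorem,

    ∯_{∂V} F · n dS = ∭_V (∇ · F) dV.

Compute the divergence:
    ∇ · F = ∂F_x/∂x + ∂F_y/∂y + ∂F_z/∂z = 18y^2 + 18z^2 + 18x^2 = 18x^2 + 18y^2 + 18z^2.

In spherical coordinates, x = ρ sin(φ) cos(θ), y = ρ sin(φ) sin(θ), z = ρ cos(φ), dV = ρ^2 sin(φ) dρ dφ dθ, with 0 ≤ ρ ≤ 1, 0 ≤ φ ≤ π, 0 ≤ θ ≤ 2π.

The integrand, after substitution and multiplying by the volume element, becomes (18ρ^2) · ρ^2 sin(φ), so

    ∭_V (∇·F) dV = ∫_0^{2π} ∫_0^{π} ∫_0^{1} (18ρ^2) · ρ^2 sin(φ) dρ dφ dθ.

Inner (ρ from 0 to 1): 18sin(φ)/5.
Middle (φ from 0 to π): 36/5.
Outer (θ from 0 to 2π): 72π/5.

Therefore ∯_{∂V} F · n dS = 72π/5.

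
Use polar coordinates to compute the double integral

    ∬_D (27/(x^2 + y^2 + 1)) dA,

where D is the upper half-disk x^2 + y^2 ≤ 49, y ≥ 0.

The region D is 0 ≤ r ≤ 7, 0 ≤ θ ≤ π in polar coordinates, where x = r cos(θ), y = r sin(θ), and dA = r dr dθ.

Under the substitution, the integrand becomes 27/(r^2 + 1), so

    ∬_D (27/(x^2 + y^2 + 1)) dA = ∫_{0}^{π} ∫_{0}^{7} (27/(r^2 + 1)) · r dr dθ.

Inner integral (in r): ∫_{0}^{7} (27/(r^2 + 1)) · r dr = 27log(50)/2.

Outer integral (in θ): ∫_{0}^{π} (27log(50)/2) dθ = 27π log(50)/2.

Therefore ∬_D (27/(x^2 + y^2 + 1)) dA = 27π log(50)/2.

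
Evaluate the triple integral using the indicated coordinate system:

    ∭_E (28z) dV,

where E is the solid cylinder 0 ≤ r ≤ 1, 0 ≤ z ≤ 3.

In cylindrical coordinates, x = r cos(θ), y = r sin(θ), z = z, and dV = r dr dθ dz.

The integrand becomes 28z, so

    ∭_E (28z) dV = ∫_{0}^{2π} ∫_{0}^{1} ∫_{0}^{3} (28z) · r dz dr dθ.

Inner (z): 126r.
Middle (r from 0 to 1): 63.
Outer (θ): 126π.

Therefore the triple integral equals 126π.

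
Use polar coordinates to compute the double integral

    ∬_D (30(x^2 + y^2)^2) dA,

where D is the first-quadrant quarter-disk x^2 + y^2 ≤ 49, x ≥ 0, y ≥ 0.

The region D is 0 ≤ r ≤ 7, 0 ≤ θ ≤ π/2 in polar coordinates, where x = r cos(θ), y = r sin(θ), and dA = r dr dθ.

Under the substitution, the integrand becomes 30r^4, so

    ∬_D (30(x^2 + y^2)^2) dA = ∫_{0}^{π/2} ∫_{0}^{7} (30r^4) · r dr dθ.

Inner integral (in r): ∫_{0}^{7} (30r^4) · r dr = 588245.

Outer integral (in θ): ∫_{0}^{π/2} (588245) dθ = 588245π/2.

Therefore ∬_D (30(x^2 + y^2)^2) dA = 588245π/2.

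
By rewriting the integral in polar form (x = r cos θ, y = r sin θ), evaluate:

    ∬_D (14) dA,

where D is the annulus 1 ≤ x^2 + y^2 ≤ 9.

The region D is 1 ≤ r ≤ 3, 0 ≤ θ ≤ 2π in polar coordinates, where x = r cos(θ), y = r sin(θ), and dA = r dr dθ.

Under the substitution, the integrand becomes 14, so

    ∬_D (14) dA = ∫_{0}^{2π} ∫_{1}^{3} (14) · r dr dθ.

Inner integral (in r): ∫_{1}^{3} (14) · r dr = 56.

Outer integral (in θ): ∫_{0}^{2π} (56) dθ = 112π.

Therefore ∬_D (14) dA = 112π.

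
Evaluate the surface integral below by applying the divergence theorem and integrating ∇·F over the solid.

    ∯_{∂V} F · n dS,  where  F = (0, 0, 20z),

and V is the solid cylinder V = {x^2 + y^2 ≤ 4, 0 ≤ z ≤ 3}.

By the divergence theorem,

    ∯_{∂V} F · n dS = ∭_V (∇ · F) dV.

Compute the divergence:
    ∇ · F = ∂F_x/∂x + ∂F_y/∂y + ∂F_z/∂z = 0 + 0 + 20 = 20.

In cylindrical coordinates, x = r cos(θ), y = r sin(θ), z = z, dV = r dr dθ dz, with 0 ≤ r ≤ 2, 0 ≤ θ ≤ 2π, 0 ≤ z ≤ 3.

The integrand, after substitution and multiplying by the volume element, becomes (20) · r, so

    ∭_V (∇·F) dV = ∫_0^{2π} ∫_0^{2} ∫_0^{3} (20) · r dz dr dθ.

Inner (z from 0 to 3): 60r.
Middle (r from 0 to 2): 120.
Outer (θ from 0 to 2π): 240π.

Therefore ∯_{∂V} F · n dS = 240π.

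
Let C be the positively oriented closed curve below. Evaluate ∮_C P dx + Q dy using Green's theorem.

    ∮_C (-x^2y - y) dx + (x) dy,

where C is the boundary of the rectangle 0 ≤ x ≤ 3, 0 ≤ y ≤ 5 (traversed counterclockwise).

Green's theorem converts the closed line integral into a double integral over the enclosed region D:

    ∮_C P dx + Q dy = ∬_D (∂Q/∂x - ∂P/∂y) dA.

Here P = -x^2y - y, Q = x, so

    ∂Q/∂x = 1,    ∂P/∂y = -x^2 - 1,
    ∂Q/∂x - ∂P/∂y = x^2 + 2.

D is the region 0 ≤ x ≤ 3, 0 ≤ y ≤ 5. Evaluating the double integral:

    ∬_D (x^2 + 2) dA = ∫_0^{3} ∫_0^{5} (x^2 + 2) dy dx.

Inner (y from 0 to 5): 5x^2 + 10.
Outer (x from 0 to 3): 75.

Therefore ∮_C P dx + Q dy = 75.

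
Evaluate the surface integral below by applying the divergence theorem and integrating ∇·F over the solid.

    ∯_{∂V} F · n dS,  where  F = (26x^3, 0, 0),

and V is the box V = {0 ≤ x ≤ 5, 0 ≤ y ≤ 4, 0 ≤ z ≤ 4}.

By the divergence theorem,

    ∯_{∂V} F · n dS = ∭_V (∇ · F) dV.

Compute the divergence:
    ∇ · F = ∂F_x/∂x + ∂F_y/∂y + ∂F_z/∂z = 78x^2 + 0 + 0 = 78x^2.

V is a rectangular box, so dV = dx dy dz with 0 ≤ x ≤ 5, 0 ≤ y ≤ 4, 0 ≤ z ≤ 4.

Integrate (78x^2) over V as an iterated integral:

    ∭_V (∇·F) dV = ∫_0^{5} ∫_0^{4} ∫_0^{4} (78x^2) dz dy dx.

Inner (z from 0 to 4): 312x^2.
Middle (y from 0 to 4): 1248x^2.
Outer (x from 0 to 5): 52000.

Therefore ∯_{∂V} F · n dS = 52000.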